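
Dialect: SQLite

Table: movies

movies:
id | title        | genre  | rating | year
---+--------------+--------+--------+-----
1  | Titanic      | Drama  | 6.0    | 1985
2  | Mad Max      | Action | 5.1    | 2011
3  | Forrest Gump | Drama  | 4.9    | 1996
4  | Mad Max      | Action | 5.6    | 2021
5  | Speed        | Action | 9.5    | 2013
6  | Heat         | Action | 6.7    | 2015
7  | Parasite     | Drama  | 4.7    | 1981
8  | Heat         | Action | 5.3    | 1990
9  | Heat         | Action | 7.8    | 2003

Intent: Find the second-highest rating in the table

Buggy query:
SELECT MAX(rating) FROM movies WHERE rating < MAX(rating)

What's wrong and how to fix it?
Bug: The inner MAX is an aggregate inside WHERE, which is not allowed

Fix: Compute the overall MAX in a subquery, then take MAX of rows below it

Corrected query:
SELECT MAX(rating) FROM movies WHERE rating < (SELECT MAX(rating) FROM movies)

Result:
MAX(rating)
-----------
7.8        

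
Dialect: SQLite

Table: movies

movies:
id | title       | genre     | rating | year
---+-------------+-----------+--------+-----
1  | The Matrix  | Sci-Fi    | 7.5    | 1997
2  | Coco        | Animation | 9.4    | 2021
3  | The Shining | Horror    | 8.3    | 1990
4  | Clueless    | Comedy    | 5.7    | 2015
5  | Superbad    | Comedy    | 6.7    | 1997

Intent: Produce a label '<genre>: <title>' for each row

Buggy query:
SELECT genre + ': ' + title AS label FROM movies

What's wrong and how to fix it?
Bug: '+' is numeric addition; on text columns SQLite converts them to 0 instead of concatenating

Fix: Replace + with || to concatenate text

Corrected query:
SELECT genre || ': ' || title AS label FROM movies

Result:
label              
-------------------
Sci-Fi: The Matrix 
Animation: Coco    
Horror: The Shining
Comedy: Clueless   
Comedy: Superbad   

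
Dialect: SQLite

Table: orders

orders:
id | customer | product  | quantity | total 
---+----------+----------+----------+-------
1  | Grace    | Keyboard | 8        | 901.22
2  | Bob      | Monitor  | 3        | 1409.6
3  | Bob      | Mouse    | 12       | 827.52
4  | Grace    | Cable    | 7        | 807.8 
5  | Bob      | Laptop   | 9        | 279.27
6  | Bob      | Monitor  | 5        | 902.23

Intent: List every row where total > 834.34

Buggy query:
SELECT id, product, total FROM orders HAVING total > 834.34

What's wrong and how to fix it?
Bug: This is a non-aggregate query (no GROUP BY, no aggregates), so in SQLite the HAVING clause is invalid here; a row-level condition belongs in WHERE

Fix: Replace HAVING with WHERE since the condition applies to individual rows

Corrected query:
SELECT id, product, total FROM orders WHERE total > 834.34

Result:
id | product  | total 
---+----------+-------
1  | Keyboard | 901.22
2  | Monitor  | 1409.6
6  | Monitor  | 902.23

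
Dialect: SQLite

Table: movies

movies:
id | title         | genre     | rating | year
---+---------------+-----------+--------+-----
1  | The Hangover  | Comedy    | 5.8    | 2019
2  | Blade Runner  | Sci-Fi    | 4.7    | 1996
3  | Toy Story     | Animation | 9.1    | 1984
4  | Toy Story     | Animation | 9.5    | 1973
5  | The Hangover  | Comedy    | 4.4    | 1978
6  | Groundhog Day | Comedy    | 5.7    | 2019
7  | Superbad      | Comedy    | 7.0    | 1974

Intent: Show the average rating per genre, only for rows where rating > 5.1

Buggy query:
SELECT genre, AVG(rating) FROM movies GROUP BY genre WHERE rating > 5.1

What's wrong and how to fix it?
Bug: Row-level WHERE must come before GROUP BY in the clause order

Fix: Place WHERE between FROM and GROUP BY

Corrected query:
SELECT genre, AVG(rating) FROM movies WHERE rating > 5.1 GROUP BY genre

Result:
genre     | AVG(rating)
----------+------------
Animation | 9.3        
Comedy    | 6.166667   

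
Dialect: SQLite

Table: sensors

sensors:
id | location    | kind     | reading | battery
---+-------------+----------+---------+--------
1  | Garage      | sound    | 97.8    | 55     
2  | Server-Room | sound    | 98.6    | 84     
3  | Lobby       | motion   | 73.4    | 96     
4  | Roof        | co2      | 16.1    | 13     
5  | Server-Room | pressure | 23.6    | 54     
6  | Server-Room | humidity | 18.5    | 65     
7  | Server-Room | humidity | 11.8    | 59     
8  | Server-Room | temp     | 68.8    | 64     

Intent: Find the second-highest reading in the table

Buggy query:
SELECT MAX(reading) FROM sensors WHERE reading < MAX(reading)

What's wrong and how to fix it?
Bug: The inner MAX is an aggregate inside WHERE, which is not allowed

Fix: Put the inner MAX in a scalar subquery

Corrected query:
SELECT MAX(reading) FROM sensors WHERE reading < (SELECT MAX(reading) FROM sensors)

Result:
MAX(reading)
------------
97.8        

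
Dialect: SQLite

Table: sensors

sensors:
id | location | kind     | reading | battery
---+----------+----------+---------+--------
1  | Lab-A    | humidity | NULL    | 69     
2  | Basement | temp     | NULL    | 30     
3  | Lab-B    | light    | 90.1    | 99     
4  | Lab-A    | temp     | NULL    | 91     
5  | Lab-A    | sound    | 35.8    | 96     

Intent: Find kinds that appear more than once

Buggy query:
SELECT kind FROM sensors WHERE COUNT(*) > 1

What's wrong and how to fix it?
Bug: WHERE can't reference COUNT(*); aggregates are computed after WHERE

Fix: GROUP BY kind, then filter groups with HAVING COUNT(*) > 1

Corrected query:
SELECT kind FROM sensors GROUP BY kind HAVING COUNT(*) > 1

Result:
kind
----
temp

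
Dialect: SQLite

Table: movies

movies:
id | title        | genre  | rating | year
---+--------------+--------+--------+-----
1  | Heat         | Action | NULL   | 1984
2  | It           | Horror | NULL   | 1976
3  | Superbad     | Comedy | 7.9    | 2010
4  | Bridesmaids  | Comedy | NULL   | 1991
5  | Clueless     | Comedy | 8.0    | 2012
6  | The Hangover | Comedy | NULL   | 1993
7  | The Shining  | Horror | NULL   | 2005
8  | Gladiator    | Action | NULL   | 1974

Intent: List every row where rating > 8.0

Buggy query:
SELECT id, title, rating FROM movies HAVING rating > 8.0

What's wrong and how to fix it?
Bug: This is a non-aggregate query (no GROUP BY, no aggregates), so in SQLite the HAVING clause is invalid here; a row-level condition belongs in WHERE

Fix: Replace HAVING with WHERE since the condition applies to individual rows

Corrected query:
SELECT id, title, rating FROM movies WHERE rating > 8.0

Result:
(no rows)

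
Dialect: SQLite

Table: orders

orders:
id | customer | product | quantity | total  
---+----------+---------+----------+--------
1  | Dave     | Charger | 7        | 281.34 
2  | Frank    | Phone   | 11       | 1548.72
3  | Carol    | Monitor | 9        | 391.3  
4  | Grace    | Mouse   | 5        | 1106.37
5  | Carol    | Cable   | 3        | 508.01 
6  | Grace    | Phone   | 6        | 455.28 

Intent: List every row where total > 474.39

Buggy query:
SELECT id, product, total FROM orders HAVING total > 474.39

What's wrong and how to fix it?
Bug: This is a non-aggregate query (no GROUP BY, no aggregates), so in SQLite the HAVING clause is invalid here; a row-level condition belongs in WHERE

Fix: Replace HAVING with WHERE since the condition applies to individual rows

Corrected query:
SELECT id, product, total FROM orders WHERE total > 474.39

Result:
id | product | total  
---+---------+--------
2  | Phone   | 1548.72
4  | Mouse   | 1106.37
5  | Cable   | 508.01 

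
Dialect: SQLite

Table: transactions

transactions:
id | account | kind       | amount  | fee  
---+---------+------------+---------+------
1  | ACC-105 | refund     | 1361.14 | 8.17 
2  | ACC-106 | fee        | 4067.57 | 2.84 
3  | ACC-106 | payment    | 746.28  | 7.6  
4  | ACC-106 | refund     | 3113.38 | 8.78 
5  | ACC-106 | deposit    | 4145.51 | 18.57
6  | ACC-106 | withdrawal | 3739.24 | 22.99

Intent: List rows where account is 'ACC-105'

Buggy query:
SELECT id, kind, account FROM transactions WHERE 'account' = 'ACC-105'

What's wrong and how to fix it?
Bug: 'account' in single quotes is a string literal, not the column; the comparison is literal-vs-literal and never true

Fix: Remove the quotes around the column name (or use double quotes for an identifier)

Corrected query:
SELECT id, kind, account FROM transactions WHERE account = 'ACC-105'

Result:
id | kind   | account
---+--------+--------
1  | refund | ACC-105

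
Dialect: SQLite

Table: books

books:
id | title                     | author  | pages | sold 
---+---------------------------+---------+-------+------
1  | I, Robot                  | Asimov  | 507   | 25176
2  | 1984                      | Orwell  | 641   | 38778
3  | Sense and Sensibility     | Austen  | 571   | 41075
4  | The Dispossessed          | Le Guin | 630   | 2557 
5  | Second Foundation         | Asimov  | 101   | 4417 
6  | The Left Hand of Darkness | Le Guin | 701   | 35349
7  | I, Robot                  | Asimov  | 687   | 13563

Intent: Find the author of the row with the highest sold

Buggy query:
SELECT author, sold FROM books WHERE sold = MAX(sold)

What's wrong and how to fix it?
Bug: MAX(sold) is an aggregate and cannot be used directly in WHERE

Fix: Use a subquery: WHERE sold = (SELECT MAX(sold) FROM books)

Corrected query:
SELECT author, sold FROM books WHERE sold = (SELECT MAX(sold) FROM books)

Result:
author | sold 
-------+------
Austen | 41075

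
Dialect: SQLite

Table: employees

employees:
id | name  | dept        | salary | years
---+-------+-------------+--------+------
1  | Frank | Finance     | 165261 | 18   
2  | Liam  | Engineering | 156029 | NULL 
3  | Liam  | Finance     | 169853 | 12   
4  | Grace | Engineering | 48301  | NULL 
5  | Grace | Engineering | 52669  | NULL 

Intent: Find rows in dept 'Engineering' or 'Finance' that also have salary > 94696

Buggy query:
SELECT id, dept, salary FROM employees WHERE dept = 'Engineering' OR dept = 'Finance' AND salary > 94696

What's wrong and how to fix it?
Bug: AND binds tighter than OR, so this parses as dept = 'Engineering' OR (dept = 'Finance' AND salary > 94696)

Fix: Group the OR with parentheses (or use IN), then AND the threshold

Corrected query:
SELECT id, dept, salary FROM employees WHERE (dept = 'Engineering' OR dept = 'Finance') AND salary > 94696

Result:
id | dept        | salary
---+-------------+-------
1  | Finance     | 165261
2  | Engineering | 156029
3  | Finance     | 169853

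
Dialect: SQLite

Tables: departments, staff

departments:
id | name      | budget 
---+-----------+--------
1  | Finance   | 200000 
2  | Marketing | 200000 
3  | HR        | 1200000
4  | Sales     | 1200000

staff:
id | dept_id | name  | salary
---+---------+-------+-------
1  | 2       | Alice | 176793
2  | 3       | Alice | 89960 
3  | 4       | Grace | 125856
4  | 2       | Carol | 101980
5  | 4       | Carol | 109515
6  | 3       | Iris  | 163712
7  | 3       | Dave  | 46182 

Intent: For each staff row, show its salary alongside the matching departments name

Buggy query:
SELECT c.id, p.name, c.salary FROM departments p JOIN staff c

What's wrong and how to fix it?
Bug: JOIN with no ON clause produces a cartesian product; every staff row pairs with every departments row

Fix: Add ON c.dept_id = p.id to the JOIN

Corrected query:
SELECT c.id, p.name, c.salary FROM departments p JOIN staff c ON c.dept_id = p.id

Result:
id | name      | salary
---+-----------+-------
1  | Marketing | 176793
2  | HR        | 89960 
3  | Sales     | 125856
4  | Marketing | 101980
5  | Sales     | 109515
6  | HR        | 163712
7  | HR        | 46182 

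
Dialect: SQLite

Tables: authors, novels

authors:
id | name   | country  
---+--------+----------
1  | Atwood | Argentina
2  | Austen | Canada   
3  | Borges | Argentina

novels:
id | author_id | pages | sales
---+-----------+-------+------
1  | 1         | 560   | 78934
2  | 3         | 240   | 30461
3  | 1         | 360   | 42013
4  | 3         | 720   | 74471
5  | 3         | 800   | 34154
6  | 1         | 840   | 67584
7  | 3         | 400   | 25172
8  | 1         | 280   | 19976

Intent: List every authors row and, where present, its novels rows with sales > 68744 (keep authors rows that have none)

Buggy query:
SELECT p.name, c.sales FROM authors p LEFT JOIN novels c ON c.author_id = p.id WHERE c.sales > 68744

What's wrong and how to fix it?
Bug: Filtering c.sales in WHERE discards the NULL rows produced by LEFT JOIN, turning it into an inner join

Fix: Move the right-table condition into the ON clause so unmatched parents are kept

Corrected query:
SELECT p.name, c.sales FROM authors p LEFT JOIN novels c ON c.author_id = p.id AND c.sales > 68744

Result:
name   | sales
-------+------
Atwood | 78934
Austen | NULL 
Borges | 74471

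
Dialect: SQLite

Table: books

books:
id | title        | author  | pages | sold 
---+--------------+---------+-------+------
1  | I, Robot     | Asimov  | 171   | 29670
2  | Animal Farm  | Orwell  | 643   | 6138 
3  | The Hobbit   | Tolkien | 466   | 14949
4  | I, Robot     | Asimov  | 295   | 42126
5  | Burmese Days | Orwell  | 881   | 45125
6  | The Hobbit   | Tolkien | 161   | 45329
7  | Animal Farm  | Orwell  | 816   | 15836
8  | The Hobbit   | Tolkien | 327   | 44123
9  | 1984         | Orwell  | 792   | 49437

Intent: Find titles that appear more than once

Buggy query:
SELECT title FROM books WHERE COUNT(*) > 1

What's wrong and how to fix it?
Bug: COUNT(*) is an aggregate and cannot be used in WHERE

Fix: GROUP BY title, then filter groups with HAVING COUNT(*) > 1

Corrected query:
SELECT title FROM books GROUP BY title HAVING COUNT(*) > 1

Result:
title      
-----------
Animal Farm
I, Robot   
The Hobbit 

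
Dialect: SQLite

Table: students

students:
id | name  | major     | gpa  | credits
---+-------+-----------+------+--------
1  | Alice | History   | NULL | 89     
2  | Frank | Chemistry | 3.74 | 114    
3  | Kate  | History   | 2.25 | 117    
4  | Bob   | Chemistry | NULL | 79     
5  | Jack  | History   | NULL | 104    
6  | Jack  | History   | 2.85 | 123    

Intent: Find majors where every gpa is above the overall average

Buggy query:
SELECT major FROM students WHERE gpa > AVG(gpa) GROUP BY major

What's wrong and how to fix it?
Bug: WHERE evaluates per row before aggregation, so AVG() is unavailable

Fix: Use a subquery for AVG and a HAVING MIN(...) filter so the condition holds for every row in the group

Corrected query:
SELECT major FROM students GROUP BY major HAVING MIN(gpa) > (SELECT AVG(gpa) FROM students)

Result:
major    
---------
Chemistry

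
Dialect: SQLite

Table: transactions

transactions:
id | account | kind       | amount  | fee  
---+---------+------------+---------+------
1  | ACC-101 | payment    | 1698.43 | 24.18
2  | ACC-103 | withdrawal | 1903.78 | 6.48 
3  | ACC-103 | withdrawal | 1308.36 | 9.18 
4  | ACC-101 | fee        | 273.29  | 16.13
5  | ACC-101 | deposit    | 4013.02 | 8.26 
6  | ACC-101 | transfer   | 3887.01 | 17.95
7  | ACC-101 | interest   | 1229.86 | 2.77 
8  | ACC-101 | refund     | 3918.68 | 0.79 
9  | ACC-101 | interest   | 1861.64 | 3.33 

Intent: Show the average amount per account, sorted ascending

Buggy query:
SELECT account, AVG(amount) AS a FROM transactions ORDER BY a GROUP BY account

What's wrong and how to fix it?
Bug: GROUP BY must precede ORDER BY

Fix: Move ORDER BY to the end, after GROUP BY

Corrected query:
SELECT account, AVG(amount) AS a FROM transactions GROUP BY account ORDER BY a

Result:
account | a          
--------+------------
ACC-103 | 1606.07    
ACC-101 | 2411.704286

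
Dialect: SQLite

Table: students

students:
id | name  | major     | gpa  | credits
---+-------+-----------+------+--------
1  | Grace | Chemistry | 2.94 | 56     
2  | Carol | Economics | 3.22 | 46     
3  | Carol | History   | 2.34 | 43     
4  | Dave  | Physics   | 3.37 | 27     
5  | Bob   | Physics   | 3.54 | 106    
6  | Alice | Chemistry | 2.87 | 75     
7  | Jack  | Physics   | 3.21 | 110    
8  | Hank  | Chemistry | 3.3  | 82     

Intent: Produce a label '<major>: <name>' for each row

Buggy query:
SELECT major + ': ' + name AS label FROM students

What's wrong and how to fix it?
Bug: SQLite uses || for string concatenation; + coerces text to numbers (yielding 0)

Fix: Replace + with || to concatenate text

Corrected query:
SELECT major || ': ' || name AS label FROM students

Result:
label           
----------------
Chemistry: Grace
Economics: Carol
History: Carol  
Physics: Dave   
Physics: Bob    
Chemistry: Alice
Physics: Jack   
Chemistry: Hank 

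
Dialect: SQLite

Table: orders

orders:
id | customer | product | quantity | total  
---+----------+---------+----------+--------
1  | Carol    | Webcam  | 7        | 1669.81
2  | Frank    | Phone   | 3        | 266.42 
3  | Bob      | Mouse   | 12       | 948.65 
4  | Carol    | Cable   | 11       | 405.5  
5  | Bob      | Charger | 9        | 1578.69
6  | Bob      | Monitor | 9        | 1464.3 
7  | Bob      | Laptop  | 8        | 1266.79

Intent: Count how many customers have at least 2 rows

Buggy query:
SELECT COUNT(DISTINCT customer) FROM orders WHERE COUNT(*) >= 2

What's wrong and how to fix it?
Bug: COUNT(*) cannot appear in WHERE; the per-group count doesn't exist yet

Fix: Use a subquery that GROUPs and filters with HAVING, then count its rows

Corrected query:
SELECT COUNT(*) FROM (SELECT customer FROM orders GROUP BY customer HAVING COUNT(*) >= 2)

Result:
COUNT(*)
--------
2       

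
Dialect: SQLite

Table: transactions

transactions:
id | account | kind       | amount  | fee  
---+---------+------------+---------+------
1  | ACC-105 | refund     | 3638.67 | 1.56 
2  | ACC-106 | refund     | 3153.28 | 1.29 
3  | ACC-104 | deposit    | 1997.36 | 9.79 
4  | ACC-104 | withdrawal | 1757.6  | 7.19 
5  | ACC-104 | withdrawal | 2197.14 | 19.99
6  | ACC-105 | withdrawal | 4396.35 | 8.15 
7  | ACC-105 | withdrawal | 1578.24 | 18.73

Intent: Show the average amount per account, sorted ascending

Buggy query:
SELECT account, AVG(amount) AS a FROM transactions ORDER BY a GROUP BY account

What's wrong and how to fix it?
Bug: GROUP BY must precede ORDER BY

Fix: Move ORDER BY to the end, after GROUP BY

Corrected query:
SELECT account, AVG(amount) AS a FROM transactions GROUP BY account ORDER BY a

Result:
account | a          
--------+------------
ACC-104 | 1984.033333
ACC-106 | 3153.28    
ACC-105 | 3204.42    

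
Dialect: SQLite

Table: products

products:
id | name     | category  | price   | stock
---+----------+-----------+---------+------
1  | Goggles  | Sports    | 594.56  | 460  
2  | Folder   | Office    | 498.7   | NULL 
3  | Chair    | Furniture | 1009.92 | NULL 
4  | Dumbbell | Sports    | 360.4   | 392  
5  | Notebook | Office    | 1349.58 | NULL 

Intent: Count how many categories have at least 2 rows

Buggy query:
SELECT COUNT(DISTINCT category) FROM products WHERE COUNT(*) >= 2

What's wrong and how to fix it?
Bug: WHERE filters individual rows, not groups, so a group-level COUNT is invalid there

Fix: Group first with HAVING COUNT(*) >= 2, then COUNT the resulting groups

Corrected query:
SELECT COUNT(*) FROM (SELECT category FROM products GROUP BY category HAVING COUNT(*) >= 2)

Result:
COUNT(*)
--------
2       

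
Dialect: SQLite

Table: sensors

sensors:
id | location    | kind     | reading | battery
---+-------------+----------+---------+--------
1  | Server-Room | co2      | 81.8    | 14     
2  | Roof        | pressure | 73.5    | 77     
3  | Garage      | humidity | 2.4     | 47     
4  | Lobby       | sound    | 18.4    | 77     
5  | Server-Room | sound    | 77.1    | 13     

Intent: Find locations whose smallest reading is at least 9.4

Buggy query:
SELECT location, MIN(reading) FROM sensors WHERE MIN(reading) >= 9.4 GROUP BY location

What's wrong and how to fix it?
Bug: Aggregates like MIN are computed per group after WHERE runs

Fix: Replace WHERE with HAVING after the GROUP BY

Corrected query:
SELECT location, MIN(reading) FROM sensors GROUP BY location HAVING MIN(reading) >= 9.4

Result:
location    | MIN(reading)
------------+-------------
Lobby       | 18.4        
Roof        | 73.5        
Server-Room | 77.1        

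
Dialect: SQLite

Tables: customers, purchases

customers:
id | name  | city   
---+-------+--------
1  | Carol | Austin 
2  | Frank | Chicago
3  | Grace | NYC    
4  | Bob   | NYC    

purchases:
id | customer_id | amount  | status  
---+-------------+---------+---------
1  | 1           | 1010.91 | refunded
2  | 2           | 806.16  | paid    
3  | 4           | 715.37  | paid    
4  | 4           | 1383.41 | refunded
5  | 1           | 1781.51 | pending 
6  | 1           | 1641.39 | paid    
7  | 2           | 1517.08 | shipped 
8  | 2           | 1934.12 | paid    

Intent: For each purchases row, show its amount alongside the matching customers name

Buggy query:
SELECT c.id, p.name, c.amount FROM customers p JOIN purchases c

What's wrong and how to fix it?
Bug: JOIN with no ON clause produces a cartesian product; every purchases row pairs with every customers row

Fix: Specify the join condition linking the foreign key to the parent id

Corrected query:
SELECT c.id, p.name, c.amount FROM customers p JOIN purchases c ON c.customer_id = p.id

Result:
id | name  | amount 
---+-------+--------
1  | Carol | 1010.91
2  | Frank | 806.16 
3  | Bob   | 715.37 
4  | Bob   | 1383.41
5  | Carol | 1781.51
6  | Carol | 1641.39
7  | Frank | 1517.08
8  | Frank | 1934.12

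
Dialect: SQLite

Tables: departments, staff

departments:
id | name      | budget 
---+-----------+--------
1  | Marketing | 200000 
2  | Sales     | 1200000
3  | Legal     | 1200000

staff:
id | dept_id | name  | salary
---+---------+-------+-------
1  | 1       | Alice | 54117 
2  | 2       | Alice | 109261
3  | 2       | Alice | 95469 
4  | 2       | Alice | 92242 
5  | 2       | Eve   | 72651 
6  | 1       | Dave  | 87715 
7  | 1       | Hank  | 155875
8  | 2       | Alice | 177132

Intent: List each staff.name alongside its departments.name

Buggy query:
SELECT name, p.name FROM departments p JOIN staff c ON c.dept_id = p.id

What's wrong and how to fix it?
Bug: 'name' exists in both joined tables, so the database can't tell which one is meant

Fix: Prefix ambiguous columns with the table alias

Corrected query:
SELECT c.name, p.name FROM departments p JOIN staff c ON c.dept_id = p.id

Result:
name  | name     
------+----------
Alice | Marketing
Alice | Sales    
Alice | Sales    
Alice | Sales    
Eve   | Sales    
Dave  | Marketing
Hank  | Marketing
Alice | Sales    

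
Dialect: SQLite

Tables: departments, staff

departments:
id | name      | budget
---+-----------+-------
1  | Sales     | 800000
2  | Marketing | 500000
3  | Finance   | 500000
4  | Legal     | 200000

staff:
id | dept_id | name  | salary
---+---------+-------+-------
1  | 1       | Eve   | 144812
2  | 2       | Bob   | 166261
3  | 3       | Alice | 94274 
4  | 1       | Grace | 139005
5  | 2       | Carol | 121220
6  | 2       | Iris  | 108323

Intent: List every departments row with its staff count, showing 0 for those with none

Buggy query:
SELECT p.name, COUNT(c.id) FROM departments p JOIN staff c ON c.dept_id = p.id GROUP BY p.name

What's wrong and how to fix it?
Bug: INNER JOIN drops departments rows that have no matching staff rows

Fix: Use LEFT JOIN so parents without children still appear (COUNT(c.id) gives 0)

Corrected query:
SELECT p.name, COUNT(c.id) FROM departments p LEFT JOIN staff c ON c.dept_id = p.id GROUP BY p.name

Result:
name      | COUNT(c.id)
----------+------------
Finance   | 1          
Legal     | 0          
Marketing | 3          
Sales     | 2          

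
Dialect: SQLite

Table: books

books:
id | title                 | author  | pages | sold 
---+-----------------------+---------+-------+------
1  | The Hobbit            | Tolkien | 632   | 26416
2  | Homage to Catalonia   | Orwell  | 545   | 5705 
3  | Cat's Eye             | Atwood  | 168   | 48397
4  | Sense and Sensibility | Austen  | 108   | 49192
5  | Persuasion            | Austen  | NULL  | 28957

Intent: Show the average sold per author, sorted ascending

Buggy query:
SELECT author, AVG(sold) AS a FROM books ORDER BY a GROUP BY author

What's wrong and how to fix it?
Bug: ORDER BY appears before GROUP BY; SQL clause order requires GROUP BY first

Fix: Reorder: SELECT … FROM … GROUP BY … ORDER BY …

Corrected query:
SELECT author, AVG(sold) AS a FROM books GROUP BY author ORDER BY a

Result:
author  | a      
--------+--------
Orwell  | 5705   
Tolkien | 26416  
Austen  | 39074.5
Atwood  | 48397  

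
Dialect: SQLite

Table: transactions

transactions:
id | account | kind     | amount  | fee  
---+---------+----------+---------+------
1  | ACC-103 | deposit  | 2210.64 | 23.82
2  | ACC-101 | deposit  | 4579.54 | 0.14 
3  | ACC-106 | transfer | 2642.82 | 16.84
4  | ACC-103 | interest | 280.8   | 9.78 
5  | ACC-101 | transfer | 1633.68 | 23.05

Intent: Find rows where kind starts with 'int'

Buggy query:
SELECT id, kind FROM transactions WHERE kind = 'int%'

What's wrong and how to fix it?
Bug: '=' compares the literal string including the % character; pattern matching needs LIKE

Fix: Use LIKE for wildcard pattern matching

Corrected query:
SELECT id, kind FROM transactions WHERE kind LIKE 'int%'

Result:
id | kind    
---+---------
4  | interest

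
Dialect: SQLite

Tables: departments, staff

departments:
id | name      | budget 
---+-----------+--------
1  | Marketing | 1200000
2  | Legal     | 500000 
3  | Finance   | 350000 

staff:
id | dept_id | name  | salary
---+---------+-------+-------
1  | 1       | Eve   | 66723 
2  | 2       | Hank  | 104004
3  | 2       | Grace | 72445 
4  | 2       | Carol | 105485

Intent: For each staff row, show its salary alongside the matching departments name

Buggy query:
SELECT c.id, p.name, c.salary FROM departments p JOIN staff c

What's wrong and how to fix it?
Bug: Missing join condition: each staff row is matched to all departments rows instead of just its own

Fix: Add ON c.dept_id = p.id to the JOIN

Corrected query:
SELECT c.id, p.name, c.salary FROM departments p JOIN staff c ON c.dept_id = p.id

Result:
id | name      | salary
---+-----------+-------
1  | Marketing | 66723 
2  | Legal     | 104004
3  | Legal     | 72445 
4  | Legal     | 105485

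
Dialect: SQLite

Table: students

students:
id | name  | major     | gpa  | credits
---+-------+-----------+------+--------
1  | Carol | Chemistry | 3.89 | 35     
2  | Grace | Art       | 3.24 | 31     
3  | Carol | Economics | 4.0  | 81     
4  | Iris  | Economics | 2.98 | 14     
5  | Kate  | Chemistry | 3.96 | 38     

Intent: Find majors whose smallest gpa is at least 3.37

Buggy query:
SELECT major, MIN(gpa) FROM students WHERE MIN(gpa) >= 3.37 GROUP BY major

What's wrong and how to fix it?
Bug: MIN() in WHERE is a misuse of aggregate

Fix: Replace WHERE with HAVING after the GROUP BY

Corrected query:
SELECT major, MIN(gpa) FROM students GROUP BY major HAVING MIN(gpa) >= 3.37

Result:
major     | MIN(gpa)
----------+---------
Chemistry | 3.89    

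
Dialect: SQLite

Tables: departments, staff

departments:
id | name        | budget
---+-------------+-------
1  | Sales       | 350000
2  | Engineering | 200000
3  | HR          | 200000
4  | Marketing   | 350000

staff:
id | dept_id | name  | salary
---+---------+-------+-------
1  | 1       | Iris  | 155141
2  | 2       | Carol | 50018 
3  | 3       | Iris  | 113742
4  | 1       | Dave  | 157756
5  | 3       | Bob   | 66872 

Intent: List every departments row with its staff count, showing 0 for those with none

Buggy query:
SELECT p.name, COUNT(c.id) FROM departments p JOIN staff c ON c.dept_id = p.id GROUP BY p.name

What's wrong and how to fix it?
Bug: An inner join excludes parents with zero children

Fix: Use LEFT JOIN so parents without children still appear (COUNT(c.id) gives 0)

Corrected query:
SELECT p.name, COUNT(c.id) FROM departments p LEFT JOIN staff c ON c.dept_id = p.id GROUP BY p.name

Result:
name        | COUNT(c.id)
------------+------------
Engineering | 1          
HR          | 2          
Marketing   | 0          
Sales       | 2          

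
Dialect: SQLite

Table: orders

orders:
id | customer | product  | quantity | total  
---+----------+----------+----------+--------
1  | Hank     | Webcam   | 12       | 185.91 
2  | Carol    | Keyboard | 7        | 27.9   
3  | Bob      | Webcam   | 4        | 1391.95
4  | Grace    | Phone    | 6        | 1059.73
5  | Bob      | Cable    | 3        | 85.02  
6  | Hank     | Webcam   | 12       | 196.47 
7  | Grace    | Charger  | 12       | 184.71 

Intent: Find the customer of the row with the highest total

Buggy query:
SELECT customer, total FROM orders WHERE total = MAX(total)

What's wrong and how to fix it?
Bug: MAX(total) is an aggregate and cannot be used directly in WHERE

Fix: Use a subquery: WHERE total = (SELECT MAX(total) FROM orders)

Corrected query:
SELECT customer, total FROM orders WHERE total = (SELECT MAX(total) FROM orders)

Result:
customer | total  
---------+--------
Bob      | 1391.95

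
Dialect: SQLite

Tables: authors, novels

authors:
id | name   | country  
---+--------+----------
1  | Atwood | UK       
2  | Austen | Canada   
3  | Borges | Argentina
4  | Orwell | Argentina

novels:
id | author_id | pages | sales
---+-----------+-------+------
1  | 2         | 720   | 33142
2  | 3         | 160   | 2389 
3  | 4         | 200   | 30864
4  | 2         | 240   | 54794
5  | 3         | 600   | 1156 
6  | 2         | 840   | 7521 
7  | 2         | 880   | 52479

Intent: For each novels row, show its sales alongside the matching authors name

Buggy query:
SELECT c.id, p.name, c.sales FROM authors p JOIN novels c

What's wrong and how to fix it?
Bug: Missing join condition: each novels row is matched to all authors rows instead of just its own

Fix: Specify the join condition linking the foreign key to the parent id

Corrected query:
SELECT c.id, p.name, c.sales FROM authors p JOIN novels c ON c.author_id = p.id

Result:
id | name   | sales
---+--------+------
1  | Austen | 33142
2  | Borges | 2389 
3  | Orwell | 30864
4  | Austen | 54794
5  | Borges | 1156 
6  | Austen | 7521 
7  | Austen | 52479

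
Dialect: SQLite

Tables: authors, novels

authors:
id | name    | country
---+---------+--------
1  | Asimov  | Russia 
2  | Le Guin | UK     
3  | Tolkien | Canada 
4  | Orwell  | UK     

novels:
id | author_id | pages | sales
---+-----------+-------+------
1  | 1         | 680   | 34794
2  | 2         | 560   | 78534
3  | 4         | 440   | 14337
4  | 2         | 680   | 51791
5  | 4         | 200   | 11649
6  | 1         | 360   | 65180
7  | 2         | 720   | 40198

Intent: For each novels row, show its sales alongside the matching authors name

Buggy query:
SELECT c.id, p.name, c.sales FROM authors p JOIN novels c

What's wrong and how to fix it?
Bug: JOIN with no ON clause produces a cartesian product; every novels row pairs with every authors row

Fix: Add ON c.author_id = p.id to the JOIN

Corrected query:
SELECT c.id, p.name, c.sales FROM authors p JOIN novels c ON c.author_id = p.id

Result:
id | name    | sales
---+---------+------
1  | Asimov  | 34794
2  | Le Guin | 78534
3  | Orwell  | 14337
4  | Le Guin | 51791
5  | Orwell  | 11649
6  | Asimov  | 65180
7  | Le Guin | 40198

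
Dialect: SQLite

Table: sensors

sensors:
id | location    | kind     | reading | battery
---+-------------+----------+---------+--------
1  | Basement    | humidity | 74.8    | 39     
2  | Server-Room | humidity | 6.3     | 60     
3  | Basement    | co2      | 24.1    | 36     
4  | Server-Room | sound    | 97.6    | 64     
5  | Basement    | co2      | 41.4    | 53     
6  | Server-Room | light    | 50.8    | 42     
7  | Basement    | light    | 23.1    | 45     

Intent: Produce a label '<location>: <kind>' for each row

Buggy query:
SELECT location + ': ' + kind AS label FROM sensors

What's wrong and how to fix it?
Bug: SQLite uses || for string concatenation; + coerces text to numbers (yielding 0)

Fix: Use the || operator for string concatenation

Corrected query:
SELECT location || ': ' || kind AS label FROM sensors

Result:
label                
---------------------
Basement: humidity   
Server-Room: humidity
Basement: co2        
Server-Room: sound   
Basement: co2        
Server-Room: light   
Basement: light      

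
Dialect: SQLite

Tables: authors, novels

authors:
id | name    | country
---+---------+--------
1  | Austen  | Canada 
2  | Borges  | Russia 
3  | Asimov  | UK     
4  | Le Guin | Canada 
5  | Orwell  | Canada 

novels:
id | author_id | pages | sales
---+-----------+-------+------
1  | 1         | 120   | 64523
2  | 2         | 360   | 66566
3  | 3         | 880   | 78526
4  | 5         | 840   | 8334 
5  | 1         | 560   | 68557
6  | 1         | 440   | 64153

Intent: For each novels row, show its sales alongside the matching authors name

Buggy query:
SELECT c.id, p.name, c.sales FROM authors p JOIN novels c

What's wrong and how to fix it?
Bug: Missing join condition: each novels row is matched to all authors rows instead of just its own

Fix: Add ON c.author_id = p.id to the JOIN

Corrected query:
SELECT c.id, p.name, c.sales FROM authors p JOIN novels c ON c.author_id = p.id

Result:
id | name   | sales
---+--------+------
1  | Austen | 64523
2  | Borges | 66566
3  | Asimov | 78526
4  | Orwell | 8334 
5  | Austen | 68557
6  | Austen | 64153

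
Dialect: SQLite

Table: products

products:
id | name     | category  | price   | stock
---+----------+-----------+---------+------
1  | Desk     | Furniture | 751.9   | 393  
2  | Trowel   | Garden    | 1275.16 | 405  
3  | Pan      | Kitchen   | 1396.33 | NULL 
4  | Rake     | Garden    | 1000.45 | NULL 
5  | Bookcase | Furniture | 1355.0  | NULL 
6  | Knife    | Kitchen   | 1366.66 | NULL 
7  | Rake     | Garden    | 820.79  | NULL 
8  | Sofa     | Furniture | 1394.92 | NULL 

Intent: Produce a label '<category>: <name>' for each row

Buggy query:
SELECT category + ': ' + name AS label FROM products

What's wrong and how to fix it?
Bug: '+' is numeric addition; on text columns SQLite converts them to 0 instead of concatenating

Fix: Replace + with || to concatenate text

Corrected query:
SELECT category || ': ' || name AS label FROM products

Result:
label              
-------------------
Furniture: Desk    
Garden: Trowel     
Kitchen: Pan       
Garden: Rake       
Furniture: Bookcase
Kitchen: Knife     
Garden: Rake       
Furniture: Sofa    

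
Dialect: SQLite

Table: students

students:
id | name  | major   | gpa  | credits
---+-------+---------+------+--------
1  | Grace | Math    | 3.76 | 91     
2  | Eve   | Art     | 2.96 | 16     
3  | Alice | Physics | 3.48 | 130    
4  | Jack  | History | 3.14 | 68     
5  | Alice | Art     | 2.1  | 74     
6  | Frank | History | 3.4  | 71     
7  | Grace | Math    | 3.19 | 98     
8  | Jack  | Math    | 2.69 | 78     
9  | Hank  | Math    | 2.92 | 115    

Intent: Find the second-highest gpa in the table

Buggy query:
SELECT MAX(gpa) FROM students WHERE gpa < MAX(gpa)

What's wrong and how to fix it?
Bug: MAX(gpa) on the right of the comparison is an aggregate-in-WHERE error

Fix: Compute the overall MAX in a subquery, then take MAX of rows below it

Corrected query:
SELECT MAX(gpa) FROM students WHERE gpa < (SELECT MAX(gpa) FROM students)

Result:
MAX(gpa)
--------
3.48    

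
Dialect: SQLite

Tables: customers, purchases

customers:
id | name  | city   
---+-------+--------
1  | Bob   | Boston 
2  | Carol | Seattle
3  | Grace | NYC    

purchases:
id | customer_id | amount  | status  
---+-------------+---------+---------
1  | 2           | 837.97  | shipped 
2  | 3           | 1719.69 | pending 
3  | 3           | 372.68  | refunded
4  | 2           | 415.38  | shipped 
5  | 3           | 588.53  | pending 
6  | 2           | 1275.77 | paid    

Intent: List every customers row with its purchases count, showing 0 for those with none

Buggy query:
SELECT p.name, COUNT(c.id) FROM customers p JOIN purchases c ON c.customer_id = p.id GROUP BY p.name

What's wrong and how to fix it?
Bug: INNER JOIN drops customers rows that have no matching purchases rows

Fix: Switch to LEFT JOIN to retain unmatched parent rows

Corrected query:
SELECT p.name, COUNT(c.id) FROM customers p LEFT JOIN purchases c ON c.customer_id = p.id GROUP BY p.name

Result:
name  | COUNT(c.id)
------+------------
Bob   | 0          
Carol | 3          
Grace | 3          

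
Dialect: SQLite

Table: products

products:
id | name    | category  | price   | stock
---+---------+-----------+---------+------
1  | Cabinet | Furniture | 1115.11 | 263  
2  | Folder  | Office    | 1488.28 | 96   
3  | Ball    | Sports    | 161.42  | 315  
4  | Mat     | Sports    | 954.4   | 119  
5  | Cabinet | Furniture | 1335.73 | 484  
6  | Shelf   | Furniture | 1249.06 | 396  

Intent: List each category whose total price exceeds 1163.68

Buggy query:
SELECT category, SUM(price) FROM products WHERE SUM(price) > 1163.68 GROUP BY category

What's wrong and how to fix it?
Bug: SUM(price) is an aggregate, but WHERE filters rows before aggregation

Fix: Move the aggregate condition to a HAVING clause

Corrected query:
SELECT category, SUM(price) FROM products GROUP BY category HAVING SUM(price) > 1163.68

Result:
category  | SUM(price)
----------+-----------
Furniture | 3699.9    
Office    | 1488.28   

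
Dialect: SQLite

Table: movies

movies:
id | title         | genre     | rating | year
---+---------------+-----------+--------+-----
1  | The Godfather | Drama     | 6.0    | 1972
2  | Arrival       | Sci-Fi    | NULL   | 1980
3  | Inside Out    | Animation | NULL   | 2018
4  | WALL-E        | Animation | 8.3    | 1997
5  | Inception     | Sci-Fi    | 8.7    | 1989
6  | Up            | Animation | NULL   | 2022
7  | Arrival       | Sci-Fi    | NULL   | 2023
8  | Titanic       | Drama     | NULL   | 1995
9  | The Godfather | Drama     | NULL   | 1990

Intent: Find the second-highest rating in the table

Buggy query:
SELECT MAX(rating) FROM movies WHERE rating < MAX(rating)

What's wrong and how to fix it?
Bug: The inner MAX is an aggregate inside WHERE, which is not allowed

Fix: Put the inner MAX in a scalar subquery

Corrected query:
SELECT MAX(rating) FROM movies WHERE rating < (SELECT MAX(rating) FROM movies)

Result:
MAX(rating)
-----------
8.3        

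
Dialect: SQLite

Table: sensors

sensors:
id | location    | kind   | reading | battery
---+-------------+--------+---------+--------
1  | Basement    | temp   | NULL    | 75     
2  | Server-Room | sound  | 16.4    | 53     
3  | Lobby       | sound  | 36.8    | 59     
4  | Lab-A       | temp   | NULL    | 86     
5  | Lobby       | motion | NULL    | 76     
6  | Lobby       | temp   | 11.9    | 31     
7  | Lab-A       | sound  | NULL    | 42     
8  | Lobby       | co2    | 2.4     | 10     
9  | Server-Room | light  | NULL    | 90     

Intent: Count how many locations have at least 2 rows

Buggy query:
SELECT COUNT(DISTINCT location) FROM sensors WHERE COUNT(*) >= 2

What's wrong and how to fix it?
Bug: COUNT(*) cannot appear in WHERE; the per-group count doesn't exist yet

Fix: Group first with HAVING COUNT(*) >= 2, then COUNT the resulting groups

Corrected query:
SELECT COUNT(*) FROM (SELECT location FROM sensors GROUP BY location HAVING COUNT(*) >= 2)

Result:
COUNT(*)
--------
3       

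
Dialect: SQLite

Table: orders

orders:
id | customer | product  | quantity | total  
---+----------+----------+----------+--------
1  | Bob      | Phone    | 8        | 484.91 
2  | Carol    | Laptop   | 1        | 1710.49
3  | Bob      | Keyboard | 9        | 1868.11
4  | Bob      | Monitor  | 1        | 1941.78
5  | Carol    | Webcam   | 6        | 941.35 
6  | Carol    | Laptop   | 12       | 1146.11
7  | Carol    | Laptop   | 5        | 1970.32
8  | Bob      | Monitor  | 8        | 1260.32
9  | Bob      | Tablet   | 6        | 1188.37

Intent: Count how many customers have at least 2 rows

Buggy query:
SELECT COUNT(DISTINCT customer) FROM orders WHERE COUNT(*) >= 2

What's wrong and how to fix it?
Bug: WHERE filters individual rows, not groups, so a group-level COUNT is invalid there

Fix: Group first with HAVING COUNT(*) >= 2, then COUNT the resulting groups

Corrected query:
SELECT COUNT(*) FROM (SELECT customer FROM orders GROUP BY customer HAVING COUNT(*) >= 2)

Result:
COUNT(*)
--------
2       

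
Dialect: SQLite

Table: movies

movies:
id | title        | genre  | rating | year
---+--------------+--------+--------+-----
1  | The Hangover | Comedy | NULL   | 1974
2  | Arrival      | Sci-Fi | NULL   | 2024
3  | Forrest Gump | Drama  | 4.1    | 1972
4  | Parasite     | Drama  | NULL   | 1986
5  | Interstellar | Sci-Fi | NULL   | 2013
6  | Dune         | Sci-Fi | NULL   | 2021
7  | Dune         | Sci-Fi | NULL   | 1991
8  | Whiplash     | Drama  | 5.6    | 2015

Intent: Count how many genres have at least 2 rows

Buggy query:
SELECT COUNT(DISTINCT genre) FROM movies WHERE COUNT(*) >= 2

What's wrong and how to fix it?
Bug: COUNT(*) cannot appear in WHERE; the per-group count doesn't exist yet

Fix: Use a subquery that GROUPs and filters with HAVING, then count its rows

Corrected query:
SELECT COUNT(*) FROM (SELECT genre FROM movies GROUP BY genre HAVING COUNT(*) >= 2)

Result:
COUNT(*)
--------
2       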